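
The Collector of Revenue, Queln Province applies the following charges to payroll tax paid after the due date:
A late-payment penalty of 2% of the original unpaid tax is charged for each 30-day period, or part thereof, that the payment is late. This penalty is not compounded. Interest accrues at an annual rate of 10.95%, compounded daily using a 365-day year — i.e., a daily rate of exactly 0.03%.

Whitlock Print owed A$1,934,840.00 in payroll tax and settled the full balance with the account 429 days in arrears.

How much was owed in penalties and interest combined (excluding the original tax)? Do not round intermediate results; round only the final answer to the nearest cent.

Penalty periods: ⌈429/30⌉ = 15; penalty = 15 × 2% × A$1,934,840.00 = A$580,452.00
Interest: A$1,934,840.00 × ((1 + 0.0003)^429 − 1) = A$1,934,840.00 × 0.13732692… = A$265,705.6109…
Penalties + interest = A$580,452.0000 + A$265,705.6109… = A$846,157.61

A$846,157.61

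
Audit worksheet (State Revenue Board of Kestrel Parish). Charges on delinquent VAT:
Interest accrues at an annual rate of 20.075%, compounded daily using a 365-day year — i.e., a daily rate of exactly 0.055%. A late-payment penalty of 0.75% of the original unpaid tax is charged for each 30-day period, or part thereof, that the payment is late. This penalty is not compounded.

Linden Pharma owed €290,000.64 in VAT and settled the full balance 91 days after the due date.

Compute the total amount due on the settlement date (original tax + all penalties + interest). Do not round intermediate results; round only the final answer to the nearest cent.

Penalty periods: ⌈91/30⌉ = 4; penalty = 4 × 0.75% × €290,000.64 = €8,700.02…
Interest: €290,000.64 × ((1 + 0.00055)^91 − 1) = €290,000.64 × 0.05130920… = €14,879.6998…
Total = €290,000.64 + €8,700.0192 + €14,879.6998… = €313,580.36

€313,580.36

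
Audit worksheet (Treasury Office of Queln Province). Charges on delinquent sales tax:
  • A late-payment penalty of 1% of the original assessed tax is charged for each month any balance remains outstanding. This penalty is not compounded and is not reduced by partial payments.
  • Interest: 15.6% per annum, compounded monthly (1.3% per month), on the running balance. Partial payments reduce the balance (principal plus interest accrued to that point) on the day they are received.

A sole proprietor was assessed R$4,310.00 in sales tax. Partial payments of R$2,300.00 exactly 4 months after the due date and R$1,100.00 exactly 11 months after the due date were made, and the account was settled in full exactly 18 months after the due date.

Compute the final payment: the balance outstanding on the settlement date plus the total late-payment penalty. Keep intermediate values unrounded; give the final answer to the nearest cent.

R$2,253.93

Balance at month 4: R$4,310.0000 × (1 + 0.013)^4 = R$4,538.5283…
After R$2,300.00 payment: R$4,538.5283… − R$2,300.00 = R$2,238.5283…
Balance at month 11: R$2,238.5283… × (1 + 0.013)^7 = R$2,450.3533…
After R$1,100.00 payment: R$2,450.3533… − R$1,100.00 = R$1,350.3533…
Balance at month 18: R$1,350.3533… × (1 + 0.013)^7 = R$1,478.1331…
Penalty: 18 × 1% × R$4,310.00 = R$775.80
Final settlement = outstanding balance + penalty = R$1,478.1331… + R$775.80 = R$2,253.93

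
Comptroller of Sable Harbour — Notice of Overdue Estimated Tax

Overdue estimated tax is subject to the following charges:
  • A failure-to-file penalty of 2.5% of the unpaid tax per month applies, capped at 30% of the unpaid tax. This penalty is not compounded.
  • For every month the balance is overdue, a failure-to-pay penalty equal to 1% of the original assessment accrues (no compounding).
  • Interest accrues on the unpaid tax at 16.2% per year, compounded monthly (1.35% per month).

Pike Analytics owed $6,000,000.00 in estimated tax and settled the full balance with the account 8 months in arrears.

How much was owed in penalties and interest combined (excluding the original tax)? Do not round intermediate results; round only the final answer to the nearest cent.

Failure-to-file: 8 × 2.5% × $6,000,000.00 = $1,200,000.00 (under the 30% cap)
Failure-to-pay penalty: 8 × 1% × $6,000,000.00 = $480,000.00
Interest: $6,000,000.00 × ((1 + 0.0135)^8 − 1) = $6,000,000.00 × 0.1132431… = $679,458.7880…
Penalties + interest = $1,680,000.0000 + $679,458.7880… = $2,359,458.79

$2,359,458.79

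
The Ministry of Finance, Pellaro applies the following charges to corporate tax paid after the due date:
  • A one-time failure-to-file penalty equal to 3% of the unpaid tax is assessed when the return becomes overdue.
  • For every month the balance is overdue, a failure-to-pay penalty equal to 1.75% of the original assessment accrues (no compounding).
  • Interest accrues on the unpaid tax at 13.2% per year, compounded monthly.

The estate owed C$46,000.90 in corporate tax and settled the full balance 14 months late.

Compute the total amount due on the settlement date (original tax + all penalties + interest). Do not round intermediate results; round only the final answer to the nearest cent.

Failure-to-file penalty: 3% × C$46,000.90 = C$1,380.03…
Failure-to-pay penalty = 1.75% × C$46,000.90 × 14 mo = C$11,270.22…
Interest (13.2%/yr ÷ 12 = 1.1%/month): C$46,000.90 × ((1 + 0.011)^14 − 1) = C$7,613.6305…
Total = C$46,000.90 + C$12,650.2475 + C$7,613.6305… = C$66,264.78

C$66,264.78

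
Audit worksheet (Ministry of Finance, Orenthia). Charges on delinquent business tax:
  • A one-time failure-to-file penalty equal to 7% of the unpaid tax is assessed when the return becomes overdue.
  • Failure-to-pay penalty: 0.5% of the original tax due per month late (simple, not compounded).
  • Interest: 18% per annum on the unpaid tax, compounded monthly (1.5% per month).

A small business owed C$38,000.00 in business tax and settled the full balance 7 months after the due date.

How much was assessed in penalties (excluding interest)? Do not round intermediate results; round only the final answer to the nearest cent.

C$3,990.00

Failure-to-file penalty: 7% × C$38,000.00 = C$2,660.00
Failure-to-pay penalty = 0.5% × C$38,000.00 × 7 mo = C$1,330.00
Total penalty = C$2,660.00 + C$1,330.00 = C$3,990.00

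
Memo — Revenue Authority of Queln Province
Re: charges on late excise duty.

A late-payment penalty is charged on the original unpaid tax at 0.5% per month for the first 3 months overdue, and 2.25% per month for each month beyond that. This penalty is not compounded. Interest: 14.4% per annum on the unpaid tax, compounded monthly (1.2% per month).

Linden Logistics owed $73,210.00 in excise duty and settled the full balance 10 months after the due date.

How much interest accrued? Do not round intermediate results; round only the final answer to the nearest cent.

$9,275.11

Interest: $73,210.00 × ((1 + 0.012)^10 − 1) = $73,210.00 × 0.1266918… = $9,275.1051…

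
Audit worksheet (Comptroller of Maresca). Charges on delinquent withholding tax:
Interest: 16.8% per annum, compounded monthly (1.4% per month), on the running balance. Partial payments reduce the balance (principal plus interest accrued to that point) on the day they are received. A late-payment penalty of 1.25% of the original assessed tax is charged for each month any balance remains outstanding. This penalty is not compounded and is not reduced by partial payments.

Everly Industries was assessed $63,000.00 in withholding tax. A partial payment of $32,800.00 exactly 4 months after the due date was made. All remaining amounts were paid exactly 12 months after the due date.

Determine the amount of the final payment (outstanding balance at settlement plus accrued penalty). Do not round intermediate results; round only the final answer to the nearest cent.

$47,229.49

Balance at month 4: $63,000.0000 × (1 + 0.014)^4 = $66,602.7819…
After $32,800.00 payment: $66,602.7819… − $32,800.00 = $33,802.7819…
Balance at month 12: $33,802.7819… × (1 + 0.014)^8 = $37,779.4893…
Penalty: 12 × 1.25% × $63,000.00 = $9,450.00
Final settlement = outstanding balance + penalty = $37,779.4893… + $9,450.00 = $47,229.49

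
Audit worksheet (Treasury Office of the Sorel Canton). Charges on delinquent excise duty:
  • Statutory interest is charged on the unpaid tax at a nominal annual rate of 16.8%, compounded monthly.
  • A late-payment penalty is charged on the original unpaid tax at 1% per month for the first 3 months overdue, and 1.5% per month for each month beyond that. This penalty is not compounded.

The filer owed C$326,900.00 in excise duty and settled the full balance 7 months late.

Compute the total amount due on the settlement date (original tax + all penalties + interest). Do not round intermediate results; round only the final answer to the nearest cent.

C$389,734.56

Penalty, months 1–3: 3 × 1% × C$326,900.00 = C$9,807.00
Penalty, months 4–7: 4 × 1.5% × C$326,900.00 = C$19,614.00
Interest (16.8%/yr ÷ 12 = 1.4%/month): C$326,900.00 × ((1 + 0.014)^7 − 1) = C$33,413.5591…
Total = C$326,900.00 + C$29,421.0000 + C$33,413.5591… = C$389,734.56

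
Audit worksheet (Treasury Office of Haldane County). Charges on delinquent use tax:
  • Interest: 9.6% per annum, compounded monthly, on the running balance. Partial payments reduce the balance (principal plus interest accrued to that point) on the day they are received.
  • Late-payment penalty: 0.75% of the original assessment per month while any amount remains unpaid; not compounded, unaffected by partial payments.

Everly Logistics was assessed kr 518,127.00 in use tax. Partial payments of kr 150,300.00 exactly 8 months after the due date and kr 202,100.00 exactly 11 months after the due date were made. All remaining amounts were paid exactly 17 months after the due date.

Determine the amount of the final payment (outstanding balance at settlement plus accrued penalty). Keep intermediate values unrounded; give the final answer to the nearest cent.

Monthly rate = 9.6% ÷ 12 = 0.8%
Balance at month 8: kr 518,127.0000 × (1 + 0.008)^8 = kr 552,230.6168…
After kr 150,300.00 payment: kr 552,230.6168… − kr 150,300.00 = kr 401,930.6168…
Balance at month 11: kr 401,930.6168… × (1 + 0.008)^3 = kr 411,654.3281…
After kr 202,100.00 payment: kr 411,654.3281… − kr 202,100.00 = kr 209,554.3281…
Balance at month 17: kr 209,554.3281… × (1 + 0.008)^6 = kr 219,816.2668…
Penalty: 17 × 0.75% × kr 518,127.00 = kr 66,061.19…
Final settlement = outstanding balance + penalty = kr 219,816.2668… + kr 66,061.19… = kr 285,877.46

kr 285,877.46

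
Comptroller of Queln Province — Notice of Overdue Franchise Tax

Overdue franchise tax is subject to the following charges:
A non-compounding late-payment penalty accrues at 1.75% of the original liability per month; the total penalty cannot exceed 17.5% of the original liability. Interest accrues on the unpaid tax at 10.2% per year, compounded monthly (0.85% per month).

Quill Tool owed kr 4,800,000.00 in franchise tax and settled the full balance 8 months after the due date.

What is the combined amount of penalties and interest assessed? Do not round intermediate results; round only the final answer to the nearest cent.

Penalty: 8 × 1.75% × kr 4,800,000.00 = kr 672,000.00 (below the 17.5% cap of kr 840,000.00)
Interest: kr 4,800,000.00 × ((1 + 0.0085)^8 − 1) = kr 4,800,000.00 × 0.0700578… = kr 336,277.2427…
Penalties + interest = kr 672,000.0000 + kr 336,277.2427… = kr 1,008,277.24

kr 1,008,277.24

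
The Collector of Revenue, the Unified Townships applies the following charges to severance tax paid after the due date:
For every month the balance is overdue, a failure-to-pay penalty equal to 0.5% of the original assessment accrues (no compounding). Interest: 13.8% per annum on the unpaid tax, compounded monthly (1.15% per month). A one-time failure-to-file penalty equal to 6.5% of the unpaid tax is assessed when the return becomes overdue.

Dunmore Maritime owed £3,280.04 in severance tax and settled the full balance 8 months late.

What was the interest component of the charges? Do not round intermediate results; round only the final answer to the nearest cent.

Interest: £3,280.04 × ((1 + 0.0115)^8 − 1) = £3,280.04 × 0.0957894… = £314.1931…

£314.19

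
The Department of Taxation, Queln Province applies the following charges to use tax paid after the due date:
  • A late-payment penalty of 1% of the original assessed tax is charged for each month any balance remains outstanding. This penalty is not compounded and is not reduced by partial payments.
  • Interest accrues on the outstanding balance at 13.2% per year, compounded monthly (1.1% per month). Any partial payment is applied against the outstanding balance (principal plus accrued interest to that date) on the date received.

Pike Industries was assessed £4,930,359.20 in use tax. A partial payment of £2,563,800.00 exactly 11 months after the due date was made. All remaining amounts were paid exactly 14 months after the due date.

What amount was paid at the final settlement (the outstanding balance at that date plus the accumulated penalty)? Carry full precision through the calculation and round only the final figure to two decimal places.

£3,787,296.07

Balance at month 11: £4,930,359.2000 × (1 + 0.011)^11 = £5,560,851.1766…
After £2,563,800.00 payment: £5,560,851.1766… − £2,563,800.00 = £2,997,051.1766…
Balance at month 14: £2,997,051.1766… × (1 + 0.011)^3 = £3,097,045.7841…
Penalty: 14 × 1% × £4,930,359.20 = £690,250.29…
Final settlement = outstanding balance + penalty = £3,097,045.7841… + £690,250.29… = £3,787,296.07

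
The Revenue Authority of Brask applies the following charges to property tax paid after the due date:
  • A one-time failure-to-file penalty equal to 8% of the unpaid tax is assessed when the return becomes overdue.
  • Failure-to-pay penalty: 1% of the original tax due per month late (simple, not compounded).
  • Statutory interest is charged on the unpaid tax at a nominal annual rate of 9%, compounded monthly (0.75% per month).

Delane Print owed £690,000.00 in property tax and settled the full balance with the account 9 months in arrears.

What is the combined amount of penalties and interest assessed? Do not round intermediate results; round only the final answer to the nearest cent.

£165,296.98

Failure-to-file penalty: 8% × £690,000.00 = £55,200.00
Failure-to-pay penalty = 1% × £690,000.00 × 9 mo = £62,100.00
Interest: £690,000.00 × ((1 + 0.0075)^9 − 1) = £690,000.00 × 0.0695608… = £47,996.9790…
Penalties + interest = £117,300.0000 + £47,996.9790… = £165,296.98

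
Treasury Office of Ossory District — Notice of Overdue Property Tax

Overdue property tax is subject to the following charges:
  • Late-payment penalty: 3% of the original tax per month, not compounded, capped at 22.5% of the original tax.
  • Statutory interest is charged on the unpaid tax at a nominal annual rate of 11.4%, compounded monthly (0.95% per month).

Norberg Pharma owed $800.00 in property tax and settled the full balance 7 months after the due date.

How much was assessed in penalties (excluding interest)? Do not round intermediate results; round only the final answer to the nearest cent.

Penalty: 7 × 3% × $800.00 = $168.00 (below the 22.5% cap of $180.00)

$168.00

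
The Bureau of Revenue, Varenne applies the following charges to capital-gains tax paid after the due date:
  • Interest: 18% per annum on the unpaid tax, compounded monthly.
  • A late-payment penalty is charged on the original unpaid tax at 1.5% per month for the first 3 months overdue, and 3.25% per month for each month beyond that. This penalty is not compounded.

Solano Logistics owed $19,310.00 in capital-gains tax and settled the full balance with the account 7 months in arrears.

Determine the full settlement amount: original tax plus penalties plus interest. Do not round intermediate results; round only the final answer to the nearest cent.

Penalty, months 1–3: 3 × 1.5% × $19,310.00 = $868.95
Penalty, months 4–7: 4 × 3.25% × $19,310.00 = $2,510.30
Interest (18%/yr ÷ 12 = 1.5%/month): $19,310.00 × ((1 + 0.015)^7 − 1) = $2,121.1053…
Total = $19,310.00 + $3,379.2500 + $2,121.1053… = $24,810.36

$24,810.36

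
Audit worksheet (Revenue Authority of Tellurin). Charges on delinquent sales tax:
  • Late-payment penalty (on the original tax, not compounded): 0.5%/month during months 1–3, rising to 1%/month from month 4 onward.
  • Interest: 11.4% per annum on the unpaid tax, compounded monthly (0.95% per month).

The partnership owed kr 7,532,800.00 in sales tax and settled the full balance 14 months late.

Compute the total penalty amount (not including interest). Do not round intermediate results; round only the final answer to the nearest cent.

kr 941,600.00

Penalty, months 1–3: 3 × 0.5% × kr 7,532,800.00 = kr 112,992.00
Penalty, months 4–14: 11 × 1% × kr 7,532,800.00 = kr 828,608.00
Total penalty = kr 112,992.00 + kr 828,608.00 = kr 941,600.00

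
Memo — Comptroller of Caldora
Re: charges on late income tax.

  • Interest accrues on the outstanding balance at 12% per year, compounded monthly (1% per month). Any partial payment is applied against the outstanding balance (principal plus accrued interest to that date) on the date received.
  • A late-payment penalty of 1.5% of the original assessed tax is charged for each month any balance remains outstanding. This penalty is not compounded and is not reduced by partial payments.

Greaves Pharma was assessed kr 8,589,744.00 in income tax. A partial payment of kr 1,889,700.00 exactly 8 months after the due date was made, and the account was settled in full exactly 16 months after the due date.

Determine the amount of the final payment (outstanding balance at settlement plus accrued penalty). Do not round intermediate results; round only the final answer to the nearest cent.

kr 10,087,414.62

Balance at month 8: kr 8,589,744.0000 × (1 + 0.01)^8 = kr 9,301,461.8900…
After kr 1,889,700.00 payment: kr 9,301,461.8900… − kr 1,889,700.00 = kr 7,411,761.8900…
Balance at month 16: kr 7,411,761.8900… × (1 + 0.01)^8 = kr 8,025,876.0631…
Penalty: 16 × 1.5% × kr 8,589,744.00 = kr 2,061,538.56
Final settlement = outstanding balance + penalty = kr 8,025,876.0631… + kr 2,061,538.56 = kr 10,087,414.62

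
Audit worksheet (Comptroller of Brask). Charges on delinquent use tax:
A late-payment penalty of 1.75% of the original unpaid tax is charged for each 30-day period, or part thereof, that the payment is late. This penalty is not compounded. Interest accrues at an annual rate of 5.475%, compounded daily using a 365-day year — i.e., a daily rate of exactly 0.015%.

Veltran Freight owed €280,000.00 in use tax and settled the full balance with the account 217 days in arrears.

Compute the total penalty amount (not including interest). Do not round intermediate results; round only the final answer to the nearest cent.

Penalty periods: ⌈217/30⌉ = 8; penalty = 8 × 1.75% × €280,000.00 = €39,200.00

€39,200.00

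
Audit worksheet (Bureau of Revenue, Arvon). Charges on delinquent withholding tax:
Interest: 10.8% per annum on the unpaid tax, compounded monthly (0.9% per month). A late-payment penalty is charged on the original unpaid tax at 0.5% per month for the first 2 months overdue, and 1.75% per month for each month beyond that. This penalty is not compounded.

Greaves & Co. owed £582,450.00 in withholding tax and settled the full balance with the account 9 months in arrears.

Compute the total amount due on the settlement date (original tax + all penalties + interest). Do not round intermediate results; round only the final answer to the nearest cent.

Penalty, months 1–2: 2 × 0.5% × £582,450.00 = £5,824.50
Penalty, months 3–9: 7 × 1.75% × £582,450.00 = £71,350.13…
Interest: £582,450.00 × ((1 + 0.009)^9 − 1) = £582,450.00 × 0.0839781… = £48,913.0270…
Total = £582,450.00 + £77,174.6250 + £48,913.0270… = £708,537.65

£708,537.65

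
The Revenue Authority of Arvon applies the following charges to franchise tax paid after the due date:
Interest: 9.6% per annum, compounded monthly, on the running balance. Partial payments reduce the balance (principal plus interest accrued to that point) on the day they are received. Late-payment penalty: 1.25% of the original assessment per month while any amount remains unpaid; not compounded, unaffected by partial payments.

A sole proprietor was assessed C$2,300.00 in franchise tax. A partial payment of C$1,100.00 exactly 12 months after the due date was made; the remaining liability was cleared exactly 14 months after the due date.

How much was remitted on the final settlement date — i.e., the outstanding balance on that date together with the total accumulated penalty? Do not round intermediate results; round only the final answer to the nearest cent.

C$1,856.26

Monthly rate = 9.6% ÷ 12 = 0.8%
Balance at month 12: C$2,300.0000 × (1 + 0.008)^12 = C$2,530.7790…
After C$1,100.00 payment: C$2,530.7790… − C$1,100.00 = C$1,430.7790…
Balance at month 14: C$1,430.7790… × (1 + 0.008)^2 = C$1,453.7630…
Penalty: 14 × 1.25% × C$2,300.00 = C$402.50
Final settlement = outstanding balance + penalty = C$1,453.7630… + C$402.50 = C$1,856.26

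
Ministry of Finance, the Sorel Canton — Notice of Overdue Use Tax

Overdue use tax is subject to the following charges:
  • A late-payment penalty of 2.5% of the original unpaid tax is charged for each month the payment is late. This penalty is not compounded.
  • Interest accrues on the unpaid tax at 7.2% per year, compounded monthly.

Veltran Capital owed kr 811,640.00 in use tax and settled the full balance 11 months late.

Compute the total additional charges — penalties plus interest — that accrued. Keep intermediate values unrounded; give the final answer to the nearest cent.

Late-payment penalty = 2.5% × kr 811,640.00 × 11 mo = kr 223,201.00
Interest (7.2%/yr ÷ 12 = 0.6%/month): kr 811,640.00 × ((1 + 0.006)^11 − 1) = kr 55,204.5641…
Penalties + interest = kr 223,201.0000 + kr 55,204.5641… = kr 278,405.56

kr 278,405.56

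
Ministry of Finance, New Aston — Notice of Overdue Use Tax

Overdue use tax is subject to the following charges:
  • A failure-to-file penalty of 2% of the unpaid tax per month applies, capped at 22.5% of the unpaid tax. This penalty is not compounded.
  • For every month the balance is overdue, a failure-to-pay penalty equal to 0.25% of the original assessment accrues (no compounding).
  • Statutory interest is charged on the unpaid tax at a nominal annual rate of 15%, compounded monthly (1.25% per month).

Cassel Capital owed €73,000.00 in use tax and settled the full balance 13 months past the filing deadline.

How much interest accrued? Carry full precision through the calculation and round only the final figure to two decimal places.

€12,794.27

Interest: €73,000.00 × ((1 + 0.0125)^13 − 1) = €73,000.00 × 0.1752639… = €12,794.2683…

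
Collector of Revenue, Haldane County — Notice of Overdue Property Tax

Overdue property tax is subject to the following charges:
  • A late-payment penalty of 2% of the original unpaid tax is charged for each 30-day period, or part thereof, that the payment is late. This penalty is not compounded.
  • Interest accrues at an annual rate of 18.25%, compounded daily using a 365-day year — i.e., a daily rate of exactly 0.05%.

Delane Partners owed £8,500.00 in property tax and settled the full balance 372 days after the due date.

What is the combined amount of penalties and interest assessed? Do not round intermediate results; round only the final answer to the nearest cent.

£3,947.11

Penalty periods: ⌈372/30⌉ = 13; penalty = 13 × 2% × £8,500.00 = £2,210.00
Interest: £8,500.00 × ((1 + 0.0005)^372 − 1) = £8,500.00 × 0.20436627… = £1,737.1133…
Penalties + interest = £2,210.0000 + £1,737.1133… = £3,947.11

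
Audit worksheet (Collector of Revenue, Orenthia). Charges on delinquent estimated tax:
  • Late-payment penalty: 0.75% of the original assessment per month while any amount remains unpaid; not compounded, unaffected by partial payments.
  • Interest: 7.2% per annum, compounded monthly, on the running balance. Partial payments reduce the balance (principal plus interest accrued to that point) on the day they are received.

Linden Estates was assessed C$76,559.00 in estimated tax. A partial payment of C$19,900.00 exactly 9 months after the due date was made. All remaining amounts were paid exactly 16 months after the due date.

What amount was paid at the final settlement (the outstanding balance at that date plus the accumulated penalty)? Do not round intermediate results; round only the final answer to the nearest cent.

Monthly rate = 7.2% ÷ 12 = 0.6%
Balance at month 9: C$76,559.0000 × (1 + 0.006)^9 = C$80,793.8081…
After C$19,900.00 payment: C$80,793.8081… − C$19,900.00 = C$60,893.8081…
Balance at month 16: C$60,893.8081… × (1 + 0.006)^7 = C$63,497.8469…
Penalty: 16 × 0.75% × C$76,559.00 = C$9,187.08
Final settlement = outstanding balance + penalty = C$63,497.8469… + C$9,187.08 = C$72,684.93

C$72,684.93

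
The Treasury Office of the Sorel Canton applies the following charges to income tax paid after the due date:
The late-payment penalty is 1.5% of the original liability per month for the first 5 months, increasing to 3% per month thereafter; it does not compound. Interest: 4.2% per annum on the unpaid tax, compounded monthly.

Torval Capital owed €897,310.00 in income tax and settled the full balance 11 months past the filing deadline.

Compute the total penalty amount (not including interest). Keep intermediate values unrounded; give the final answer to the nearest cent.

Penalty, months 1–5: 5 × 1.5% × €897,310.00 = €67,298.25
Penalty, months 6–11: 6 × 3% × €897,310.00 = €161,515.80
Total penalty = €67,298.25 + €161,515.80 = €228,814.05

€228,814.05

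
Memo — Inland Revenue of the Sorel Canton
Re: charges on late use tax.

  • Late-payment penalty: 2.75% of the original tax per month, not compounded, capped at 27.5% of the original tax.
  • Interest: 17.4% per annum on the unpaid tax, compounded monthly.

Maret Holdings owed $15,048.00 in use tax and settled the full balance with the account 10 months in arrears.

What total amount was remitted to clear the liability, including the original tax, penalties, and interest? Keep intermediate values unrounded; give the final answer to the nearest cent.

Penalty (uncapped): 10 × 2.75% × $15,048.00 = $4,138.20; cap = 27.5% × $15,048.00 = $4,138.20 → penalty = $4,138.20
Interest (17.4%/yr ÷ 12 = 1.45%/month): $15,048.00 × ((1 + 0.0145)^10 − 1) = $2,329.9801…
Total = $15,048.00 + $4,138.2000 + $2,329.9801… = $21,516.18

$21,516.18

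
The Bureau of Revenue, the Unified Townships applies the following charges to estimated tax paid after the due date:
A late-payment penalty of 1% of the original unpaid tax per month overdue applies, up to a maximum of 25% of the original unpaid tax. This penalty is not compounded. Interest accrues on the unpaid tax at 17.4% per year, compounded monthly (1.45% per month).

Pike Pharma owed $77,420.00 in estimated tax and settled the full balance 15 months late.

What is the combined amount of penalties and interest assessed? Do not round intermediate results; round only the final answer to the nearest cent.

$30,273.21

Penalty: 15 × 1% × $77,420.00 = $11,613.00 (below the 25% cap of $19,355.00)
Interest: $77,420.00 × ((1 + 0.0145)^15 − 1) = $77,420.00 × 0.2410257… = $18,660.2087…
Penalties + interest = $11,613.0000 + $18,660.2087… = $30,273.21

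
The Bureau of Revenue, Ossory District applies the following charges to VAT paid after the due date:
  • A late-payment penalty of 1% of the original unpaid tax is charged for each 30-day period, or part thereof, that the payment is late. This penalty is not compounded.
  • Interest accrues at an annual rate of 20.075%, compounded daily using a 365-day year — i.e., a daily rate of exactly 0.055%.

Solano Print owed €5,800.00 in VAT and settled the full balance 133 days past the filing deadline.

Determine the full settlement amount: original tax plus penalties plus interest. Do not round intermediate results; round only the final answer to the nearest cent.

€6,530.05

Penalty periods: ⌈133/30⌉ = 5; penalty = 5 × 1% × €5,800.00 = €290.00
Interest: €5,800.00 × ((1 + 0.00055)^133 − 1) = €5,800.00 × 0.07587027… = €440.0476…
Total = €5,800.00 + €290.0000 + €440.0476… = €6,530.05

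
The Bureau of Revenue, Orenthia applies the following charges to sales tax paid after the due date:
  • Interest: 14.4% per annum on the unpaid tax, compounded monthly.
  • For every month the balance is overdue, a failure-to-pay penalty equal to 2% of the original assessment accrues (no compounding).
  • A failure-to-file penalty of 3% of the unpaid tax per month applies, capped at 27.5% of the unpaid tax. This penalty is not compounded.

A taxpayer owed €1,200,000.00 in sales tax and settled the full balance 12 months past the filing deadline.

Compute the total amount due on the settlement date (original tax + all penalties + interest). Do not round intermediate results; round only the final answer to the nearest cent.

Failure-to-file: 12 × 3% × €1,200,000.00 = €432,000.00, capped at 27.5% × €1,200,000.00 = €330,000.00
Failure-to-pay penalty = 2% × €1,200,000.00 × 12 mo = €288,000.00
Interest (14.4%/yr ÷ 12 = 1.2%/month): €1,200,000.00 × ((1 + 0.012)^12 − 1) = €184,673.5490…
Total = €1,200,000.00 + €618,000.0000 + €184,673.5490… = €2,002,673.55

€2,002,673.55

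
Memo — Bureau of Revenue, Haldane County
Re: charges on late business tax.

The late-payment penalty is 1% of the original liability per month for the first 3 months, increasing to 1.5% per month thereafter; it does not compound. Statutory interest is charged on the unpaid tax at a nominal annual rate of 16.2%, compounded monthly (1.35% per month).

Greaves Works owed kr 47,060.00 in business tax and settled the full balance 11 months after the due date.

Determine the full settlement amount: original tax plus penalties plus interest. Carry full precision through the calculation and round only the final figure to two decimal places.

Penalty, months 1–3: 3 × 1% × kr 47,060.00 = kr 1,411.80
Penalty, months 4–11: 8 × 1.5% × kr 47,060.00 = kr 5,647.20
Interest: kr 47,060.00 × ((1 + 0.0135)^11 − 1) = kr 47,060.00 × 0.1589409… = kr 7,479.7579…
Total = kr 47,060.00 + kr 7,059.0000 + kr 7,479.7579… = kr 61,598.76

kr 61,598.76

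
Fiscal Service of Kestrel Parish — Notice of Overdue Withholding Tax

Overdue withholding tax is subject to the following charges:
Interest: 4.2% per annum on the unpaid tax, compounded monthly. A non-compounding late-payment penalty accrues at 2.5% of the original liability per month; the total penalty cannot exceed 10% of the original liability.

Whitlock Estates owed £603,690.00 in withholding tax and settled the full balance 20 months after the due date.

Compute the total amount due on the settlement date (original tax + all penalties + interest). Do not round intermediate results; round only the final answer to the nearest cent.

£707,752.34

Penalty (uncapped): 20 × 2.5% × £603,690.00 = £301,845.00; cap = 10% × £603,690.00 = £60,369.00 → penalty = £60,369.00
Interest (4.2%/yr ÷ 12 = 0.35%/month): £603,690.00 × ((1 + 0.0035)^20 − 1) = £43,693.3392…
Total = £603,690.00 + £60,369.0000 + £43,693.3392… = £707,752.34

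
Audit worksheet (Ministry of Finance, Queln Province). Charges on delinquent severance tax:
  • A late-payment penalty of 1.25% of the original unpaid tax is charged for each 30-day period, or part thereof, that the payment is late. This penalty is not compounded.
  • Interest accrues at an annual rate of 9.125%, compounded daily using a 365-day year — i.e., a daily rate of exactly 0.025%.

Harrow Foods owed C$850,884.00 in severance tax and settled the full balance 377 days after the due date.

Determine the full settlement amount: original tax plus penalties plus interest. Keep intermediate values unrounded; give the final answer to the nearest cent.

Penalty periods: ⌈377/30⌉ = 13; penalty = 13 × 1.25% × C$850,884.00 = C$138,268.65
Interest: C$850,884.00 × ((1 + 0.00025)^377 − 1) = C$850,884.00 × 0.09882148… = C$84,085.6134…
Total = C$850,884.00 + C$138,268.6500 + C$84,085.6134… = C$1,073,238.26

C$1,073,238.26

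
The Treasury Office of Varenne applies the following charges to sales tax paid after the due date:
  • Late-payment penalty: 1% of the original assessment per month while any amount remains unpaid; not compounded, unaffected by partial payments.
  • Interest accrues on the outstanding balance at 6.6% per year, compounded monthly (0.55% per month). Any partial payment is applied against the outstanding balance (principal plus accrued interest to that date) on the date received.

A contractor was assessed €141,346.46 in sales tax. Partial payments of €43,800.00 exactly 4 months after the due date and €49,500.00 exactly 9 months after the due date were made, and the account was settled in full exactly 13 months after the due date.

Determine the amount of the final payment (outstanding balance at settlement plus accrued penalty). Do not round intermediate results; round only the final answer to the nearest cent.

Balance at month 4: €141,346.4600 × (1 + 0.0055)^4 = €144,481.8307…
After €43,800.00 payment: €144,481.8307… − €43,800.00 = €100,681.8307…
Balance at month 9: €100,681.8307… × (1 + 0.0055)^5 = €103,481.2053…
After €49,500.00 payment: €103,481.2053… − €49,500.00 = €53,981.2053…
Balance at month 13: €53,981.2053… × (1 + 0.0055)^4 = €55,178.6253…
Penalty: 13 × 1% × €141,346.46 = €18,375.04…
Final settlement = outstanding balance + penalty = €55,178.6253… + €18,375.04… = €73,553.67

€73,553.67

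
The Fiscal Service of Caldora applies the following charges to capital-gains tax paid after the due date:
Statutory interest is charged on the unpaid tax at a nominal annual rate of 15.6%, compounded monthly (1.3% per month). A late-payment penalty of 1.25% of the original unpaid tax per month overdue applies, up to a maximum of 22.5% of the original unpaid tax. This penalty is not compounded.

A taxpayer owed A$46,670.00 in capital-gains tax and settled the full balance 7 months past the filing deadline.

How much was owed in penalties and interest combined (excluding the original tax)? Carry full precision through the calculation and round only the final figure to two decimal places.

Penalty: 7 × 1.25% × A$46,670.00 = A$4,083.63… (below the 22.5% cap of A$10,500.75)
Interest: A$46,670.00 × ((1 + 0.013)^7 − 1) = A$46,670.00 × 0.0946269… = A$4,416.2375…
Penalties + interest = A$4,083.6250 + A$4,416.2375… = A$8,499.86

A$8,499.86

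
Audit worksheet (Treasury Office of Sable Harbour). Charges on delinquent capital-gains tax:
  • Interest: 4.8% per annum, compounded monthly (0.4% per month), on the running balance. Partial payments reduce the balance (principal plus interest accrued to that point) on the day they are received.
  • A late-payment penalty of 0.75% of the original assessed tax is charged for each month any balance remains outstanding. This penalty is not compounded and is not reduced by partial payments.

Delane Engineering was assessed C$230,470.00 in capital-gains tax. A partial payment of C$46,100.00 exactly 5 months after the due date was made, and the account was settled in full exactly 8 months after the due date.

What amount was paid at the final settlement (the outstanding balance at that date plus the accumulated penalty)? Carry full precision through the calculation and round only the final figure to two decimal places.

C$205,121.90

Balance at month 5: C$230,470.0000 × (1 + 0.004)^5 = C$235,116.4230…
After C$46,100.00 payment: C$235,116.4230… − C$46,100.00 = C$189,016.4230…
Balance at month 8: C$189,016.4230… × (1 + 0.004)^3 = C$191,293.7050…
Penalty: 8 × 0.75% × C$230,470.00 = C$13,828.20
Final settlement = outstanding balance + penalty = C$191,293.7050… + C$13,828.20 = C$205,121.90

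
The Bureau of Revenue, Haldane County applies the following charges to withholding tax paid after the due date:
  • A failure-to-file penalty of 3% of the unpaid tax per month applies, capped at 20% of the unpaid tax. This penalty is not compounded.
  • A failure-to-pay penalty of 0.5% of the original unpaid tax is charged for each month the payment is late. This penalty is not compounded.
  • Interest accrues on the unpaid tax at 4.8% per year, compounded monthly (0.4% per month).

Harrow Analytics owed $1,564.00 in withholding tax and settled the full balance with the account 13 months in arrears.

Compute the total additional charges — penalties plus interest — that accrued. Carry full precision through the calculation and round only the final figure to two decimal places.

Failure-to-file: 13 × 3% × $1,564.00 = $609.96, capped at 20% × $1,564.00 = $312.80
Failure-to-pay penalty = 0.5% × $1,564.00 × 13 mo = $101.66
Interest: $1,564.00 × ((1 + 0.004)^13 − 1) = $1,564.00 × 0.0532665… = $83.3088…
Penalties + interest = $414.4600 + $83.3088… = $497.77

$497.77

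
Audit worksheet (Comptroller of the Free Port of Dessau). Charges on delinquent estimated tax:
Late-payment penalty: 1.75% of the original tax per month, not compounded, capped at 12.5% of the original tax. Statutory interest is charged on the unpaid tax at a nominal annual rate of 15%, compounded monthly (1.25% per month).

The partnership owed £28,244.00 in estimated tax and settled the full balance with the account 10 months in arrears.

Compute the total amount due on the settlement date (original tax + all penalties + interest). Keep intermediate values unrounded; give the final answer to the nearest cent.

Penalty (uncapped): 10 × 1.75% × £28,244.00 = £4,942.70; cap = 12.5% × £28,244.00 = £3,530.50 → penalty = £3,530.50
Interest: £28,244.00 × ((1 + 0.0125)^10 − 1) = £28,244.00 × 0.1322708… = £3,735.8573…
Total = £28,244.00 + £3,530.5000 + £3,735.8573… = £35,510.36

£35,510.36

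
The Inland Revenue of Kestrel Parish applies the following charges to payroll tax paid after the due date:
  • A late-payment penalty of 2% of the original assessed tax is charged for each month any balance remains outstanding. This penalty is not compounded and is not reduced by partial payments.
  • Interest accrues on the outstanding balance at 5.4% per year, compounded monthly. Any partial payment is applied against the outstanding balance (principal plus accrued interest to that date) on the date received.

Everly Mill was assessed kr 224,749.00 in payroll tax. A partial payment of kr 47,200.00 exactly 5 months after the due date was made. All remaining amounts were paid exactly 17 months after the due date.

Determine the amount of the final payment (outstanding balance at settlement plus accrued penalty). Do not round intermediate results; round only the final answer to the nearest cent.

Monthly rate = 5.4% ÷ 12 = 0.45%
Balance at month 5: kr 224,749.0000 × (1 + 0.0045)^5 = kr 229,851.5694…
After kr 47,200.00 payment: kr 229,851.5694… − kr 47,200.00 = kr 182,651.5694…
Balance at month 17: kr 182,651.5694… × (1 + 0.0045)^12 = kr 192,762.5671…
Penalty: 17 × 2% × kr 224,749.00 = kr 76,414.66
Final settlement = outstanding balance + penalty = kr 192,762.5671… + kr 76,414.66 = kr 269,177.23

kr 269,177.23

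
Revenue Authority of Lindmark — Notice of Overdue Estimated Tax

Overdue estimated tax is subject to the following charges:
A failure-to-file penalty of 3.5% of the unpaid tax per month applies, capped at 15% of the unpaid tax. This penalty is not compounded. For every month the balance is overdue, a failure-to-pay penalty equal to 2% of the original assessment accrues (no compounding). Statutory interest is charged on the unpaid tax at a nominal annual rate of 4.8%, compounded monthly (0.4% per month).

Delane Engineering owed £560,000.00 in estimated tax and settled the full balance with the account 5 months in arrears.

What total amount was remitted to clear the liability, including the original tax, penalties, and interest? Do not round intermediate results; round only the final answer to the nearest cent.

Failure-to-file: 5 × 3.5% × £560,000.00 = £98,000.00, capped at 15% × £560,000.00 = £84,000.00
Failure-to-pay penalty: 5 × 2% × £560,000.00 = £56,000.00
Interest: £560,000.00 × ((1 + 0.004)^5 − 1) = £560,000.00 × 0.0201606… = £11,289.9591…
Total = £560,000.00 + £140,000.0000 + £11,289.9591… = £711,289.96

£711,289.96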